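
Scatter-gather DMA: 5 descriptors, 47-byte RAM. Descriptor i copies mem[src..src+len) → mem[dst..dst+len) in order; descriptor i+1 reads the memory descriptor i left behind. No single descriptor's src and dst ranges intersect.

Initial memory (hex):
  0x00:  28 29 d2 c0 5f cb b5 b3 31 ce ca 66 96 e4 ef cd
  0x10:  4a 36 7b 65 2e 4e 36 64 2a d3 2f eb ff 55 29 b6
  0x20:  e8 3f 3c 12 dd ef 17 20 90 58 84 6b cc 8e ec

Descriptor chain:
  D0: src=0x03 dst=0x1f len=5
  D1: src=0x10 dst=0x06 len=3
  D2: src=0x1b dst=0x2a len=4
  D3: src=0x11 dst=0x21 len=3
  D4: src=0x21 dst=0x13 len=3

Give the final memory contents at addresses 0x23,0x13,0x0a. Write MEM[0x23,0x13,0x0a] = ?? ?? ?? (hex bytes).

MEM[0x23,0x13,0x0a] = 65 36 ca

D0: mem[0x1f..0x23] <- [c0 5f cb b5 b3]
D1: mem[0x06..0x08] <- [4a 36 7b]
D2: mem[0x2a..0x2d] <- [eb ff 55 29]
D3: mem[0x21..0x23] <- [36 7b 65]
D4: mem[0x13..0x15] <- [36 7b 65]
query mem[0x23]=0x65, mem[0x13]=0x36, mem[0x0a]=0xca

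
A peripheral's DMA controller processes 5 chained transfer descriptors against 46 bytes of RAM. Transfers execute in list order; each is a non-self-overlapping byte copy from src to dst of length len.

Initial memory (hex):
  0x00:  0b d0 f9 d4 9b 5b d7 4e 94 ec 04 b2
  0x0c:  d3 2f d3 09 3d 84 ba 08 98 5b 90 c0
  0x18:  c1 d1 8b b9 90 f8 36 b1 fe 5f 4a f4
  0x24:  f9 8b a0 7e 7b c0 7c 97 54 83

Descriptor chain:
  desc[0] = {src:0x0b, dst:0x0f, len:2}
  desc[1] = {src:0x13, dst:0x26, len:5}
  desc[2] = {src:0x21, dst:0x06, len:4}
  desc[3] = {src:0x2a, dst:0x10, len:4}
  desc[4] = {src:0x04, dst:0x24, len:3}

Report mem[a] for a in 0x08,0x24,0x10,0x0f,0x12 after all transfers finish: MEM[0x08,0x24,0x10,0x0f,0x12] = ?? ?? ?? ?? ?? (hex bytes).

#0 dst[0x0f+2] := {0xb2,0xd3}
#1 dst[0x26+5] := {0x08,0x98,0x5b,0x90,0xc0}
#2 dst[0x06+4] := {0x5f,0x4a,0xf4,0xf9}
#3 dst[0x10+4] := {0xc0,0x97,0x54,0x83}
#4 dst[0x24+3] := {0x9b,0x5b,0x5f}
query mem[0x08]=0xf4, mem[0x24]=0x9b, mem[0x10]=0xc0, mem[0x0f]=0xb2, mem[0x12]=0x54

MEM[0x08,0x24,0x10,0x0f,0x12] = f4 9b c0 b2 54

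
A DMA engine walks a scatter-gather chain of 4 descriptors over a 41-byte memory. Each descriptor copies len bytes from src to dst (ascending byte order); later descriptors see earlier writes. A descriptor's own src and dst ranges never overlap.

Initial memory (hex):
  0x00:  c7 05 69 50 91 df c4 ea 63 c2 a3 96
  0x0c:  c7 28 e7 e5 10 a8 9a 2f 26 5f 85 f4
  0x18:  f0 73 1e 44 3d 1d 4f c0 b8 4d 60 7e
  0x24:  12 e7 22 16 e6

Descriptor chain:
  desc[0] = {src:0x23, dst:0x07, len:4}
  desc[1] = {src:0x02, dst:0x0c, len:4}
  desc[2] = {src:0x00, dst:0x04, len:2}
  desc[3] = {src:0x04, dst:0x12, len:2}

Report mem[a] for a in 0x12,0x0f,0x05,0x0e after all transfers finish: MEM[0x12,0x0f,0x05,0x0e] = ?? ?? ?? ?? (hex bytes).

MEM[0x12,0x0f,0x05,0x0e] = c7 df 05 91

[0] 0x23->0x07 len=4 : 7e 12 e7 22
[1] 0x02->0x0c len=4 : 69 50 91 df
[2] 0x00->0x04 len=2 : c7 05
[3] 0x04->0x12 len=2 : c7 05
query mem[0x12]=0xc7, mem[0x0f]=0xdf, mem[0x05]=0x05, mem[0x0e]=0x91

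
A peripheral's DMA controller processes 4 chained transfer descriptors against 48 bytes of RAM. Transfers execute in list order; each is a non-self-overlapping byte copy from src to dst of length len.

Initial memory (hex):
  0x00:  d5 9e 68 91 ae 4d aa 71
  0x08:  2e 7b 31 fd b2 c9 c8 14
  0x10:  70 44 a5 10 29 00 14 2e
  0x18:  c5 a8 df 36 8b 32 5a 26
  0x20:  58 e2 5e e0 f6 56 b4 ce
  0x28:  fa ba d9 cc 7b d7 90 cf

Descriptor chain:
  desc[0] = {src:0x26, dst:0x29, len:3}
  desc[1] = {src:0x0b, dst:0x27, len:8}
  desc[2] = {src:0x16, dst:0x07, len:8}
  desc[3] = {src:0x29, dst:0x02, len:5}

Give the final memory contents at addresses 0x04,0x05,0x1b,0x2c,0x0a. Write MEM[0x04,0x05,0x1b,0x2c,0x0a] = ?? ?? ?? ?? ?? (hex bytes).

  after D0: wrote 3B at 0x29 = b4cefa
  after D1: wrote 8B at 0x27 = fdb2c9c8147044a5
  after D2: wrote 8B at 0x07 = 142ec5a8df368b32
  after D3: wrote 5B at 0x02 = c9c8147044
query mem[0x04]=0x14, mem[0x05]=0x70, mem[0x1b]=0x36, mem[0x2c]=0x70, mem[0x0a]=0xa8

MEM[0x04,0x05,0x1b,0x2c,0x0a] = 14 70 36 70 a8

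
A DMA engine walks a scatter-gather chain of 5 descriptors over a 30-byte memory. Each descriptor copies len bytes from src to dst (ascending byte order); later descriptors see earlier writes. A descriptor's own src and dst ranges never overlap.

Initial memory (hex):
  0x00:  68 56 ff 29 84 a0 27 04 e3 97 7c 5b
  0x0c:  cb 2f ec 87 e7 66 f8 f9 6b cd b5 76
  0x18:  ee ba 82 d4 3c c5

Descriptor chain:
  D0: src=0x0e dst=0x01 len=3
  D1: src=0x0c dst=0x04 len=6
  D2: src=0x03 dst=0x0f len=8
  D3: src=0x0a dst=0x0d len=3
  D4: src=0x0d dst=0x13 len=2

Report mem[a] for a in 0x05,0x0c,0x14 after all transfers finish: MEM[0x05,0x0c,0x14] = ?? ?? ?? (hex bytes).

MEM[0x05,0x0c,0x14] = 2f cb 5b

#0 dst[0x01+3] := {0xec,0x87,0xe7}
#1 dst[0x04+6] := {0xcb,0x2f,0xec,0x87,0xe7,0x66}
#2 dst[0x0f+8] := {0xe7,0xcb,0x2f,0xec,0x87,0xe7,0x66,0x7c}
#3 dst[0x0d+3] := {0x7c,0x5b,0xcb}
#4 dst[0x13+2] := {0x7c,0x5b}
query mem[0x05]=0x2f, mem[0x0c]=0xcb, mem[0x14]=0x5b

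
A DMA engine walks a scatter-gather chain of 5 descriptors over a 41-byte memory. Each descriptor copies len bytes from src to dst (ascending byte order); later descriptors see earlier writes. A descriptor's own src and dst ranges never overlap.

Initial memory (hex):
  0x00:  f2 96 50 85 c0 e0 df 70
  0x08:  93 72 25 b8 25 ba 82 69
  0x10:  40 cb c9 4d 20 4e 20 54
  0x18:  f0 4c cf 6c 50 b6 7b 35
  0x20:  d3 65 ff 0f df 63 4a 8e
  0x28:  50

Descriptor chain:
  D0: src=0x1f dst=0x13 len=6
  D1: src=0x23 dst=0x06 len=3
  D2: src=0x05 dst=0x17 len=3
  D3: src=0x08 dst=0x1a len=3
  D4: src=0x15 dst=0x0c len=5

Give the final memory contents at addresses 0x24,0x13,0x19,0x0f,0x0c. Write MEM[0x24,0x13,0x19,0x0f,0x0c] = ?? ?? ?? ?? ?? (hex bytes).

MEM[0x24,0x13,0x19,0x0f,0x0c] = df 35 df 0f 65

  after D0: wrote 6B at 0x13 = 35d365ff0fdf
  after D1: wrote 3B at 0x06 = 0fdf63
  after D2: wrote 3B at 0x17 = e00fdf
  after D3: wrote 3B at 0x1a = 637225
  after D4: wrote 5B at 0x0c = 65ffe00fdf
query mem[0x24]=0xdf, mem[0x13]=0x35, mem[0x19]=0xdf, mem[0x0f]=0x0f, mem[0x0c]=0x65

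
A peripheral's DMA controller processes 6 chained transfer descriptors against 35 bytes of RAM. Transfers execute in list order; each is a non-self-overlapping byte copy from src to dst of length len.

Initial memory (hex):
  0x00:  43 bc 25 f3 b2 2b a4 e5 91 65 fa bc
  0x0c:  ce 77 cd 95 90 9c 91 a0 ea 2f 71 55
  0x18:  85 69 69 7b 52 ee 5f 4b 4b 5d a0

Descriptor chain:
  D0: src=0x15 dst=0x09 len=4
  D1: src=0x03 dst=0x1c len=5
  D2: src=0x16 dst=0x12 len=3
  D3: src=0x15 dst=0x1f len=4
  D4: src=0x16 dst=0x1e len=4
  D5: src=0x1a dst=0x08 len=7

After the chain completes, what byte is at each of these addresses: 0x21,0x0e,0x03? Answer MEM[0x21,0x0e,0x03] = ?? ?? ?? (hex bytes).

D0: mem[0x09..0x0c] <- [2f 71 55 85]
D1: mem[0x1c..0x20] <- [f3 b2 2b a4 e5]
D2: mem[0x12..0x14] <- [71 55 85]
D3: mem[0x1f..0x22] <- [2f 71 55 85]
D4: mem[0x1e..0x21] <- [71 55 85 69]
D5: mem[0x08..0x0e] <- [69 7b f3 b2 71 55 85]
query mem[0x21]=0x69, mem[0x0e]=0x85, mem[0x03]=0xf3

MEM[0x21,0x0e,0x03] = 69 85 f3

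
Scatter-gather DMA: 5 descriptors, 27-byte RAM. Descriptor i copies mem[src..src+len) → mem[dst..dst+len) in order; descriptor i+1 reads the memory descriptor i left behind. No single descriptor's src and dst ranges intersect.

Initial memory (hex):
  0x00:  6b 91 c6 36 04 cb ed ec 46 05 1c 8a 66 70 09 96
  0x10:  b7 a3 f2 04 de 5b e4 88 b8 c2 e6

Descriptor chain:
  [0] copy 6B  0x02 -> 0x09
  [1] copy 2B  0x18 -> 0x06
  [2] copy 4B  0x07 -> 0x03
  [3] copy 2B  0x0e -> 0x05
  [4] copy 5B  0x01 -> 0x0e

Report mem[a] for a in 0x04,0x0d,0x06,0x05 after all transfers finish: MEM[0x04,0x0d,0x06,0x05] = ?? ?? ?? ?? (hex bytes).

[0] 0x02->0x09 len=6 : c6 36 04 cb ed ec
[1] 0x18->0x06 len=2 : b8 c2
[2] 0x07->0x03 len=4 : c2 46 c6 36
[3] 0x0e->0x05 len=2 : ec 96
[4] 0x01->0x0e len=5 : 91 c6 c2 46 ec
query mem[0x04]=0x46, mem[0x0d]=0xed, mem[0x06]=0x96, mem[0x05]=0xec

MEM[0x04,0x0d,0x06,0x05] = 46 ed 96 ec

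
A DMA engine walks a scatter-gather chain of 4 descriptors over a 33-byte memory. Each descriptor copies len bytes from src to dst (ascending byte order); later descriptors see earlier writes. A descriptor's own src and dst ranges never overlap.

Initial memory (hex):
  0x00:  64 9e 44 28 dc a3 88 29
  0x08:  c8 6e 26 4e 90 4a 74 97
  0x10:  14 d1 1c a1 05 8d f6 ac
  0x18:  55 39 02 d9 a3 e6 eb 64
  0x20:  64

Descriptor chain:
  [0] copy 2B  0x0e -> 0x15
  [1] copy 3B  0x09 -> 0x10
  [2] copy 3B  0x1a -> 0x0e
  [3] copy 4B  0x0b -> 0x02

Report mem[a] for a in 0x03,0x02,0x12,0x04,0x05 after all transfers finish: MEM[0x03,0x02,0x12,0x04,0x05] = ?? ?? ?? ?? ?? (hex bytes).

#0 dst[0x15+2] := {0x74,0x97}
#1 dst[0x10+3] := {0x6e,0x26,0x4e}
#2 dst[0x0e+3] := {0x02,0xd9,0xa3}
#3 dst[0x02+4] := {0x4e,0x90,0x4a,0x02}
query mem[0x03]=0x90, mem[0x02]=0x4e, mem[0x12]=0x4e, mem[0x04]=0x4a, mem[0x05]=0x02

MEM[0x03,0x02,0x12,0x04,0x05] = 90 4e 4e 4a 02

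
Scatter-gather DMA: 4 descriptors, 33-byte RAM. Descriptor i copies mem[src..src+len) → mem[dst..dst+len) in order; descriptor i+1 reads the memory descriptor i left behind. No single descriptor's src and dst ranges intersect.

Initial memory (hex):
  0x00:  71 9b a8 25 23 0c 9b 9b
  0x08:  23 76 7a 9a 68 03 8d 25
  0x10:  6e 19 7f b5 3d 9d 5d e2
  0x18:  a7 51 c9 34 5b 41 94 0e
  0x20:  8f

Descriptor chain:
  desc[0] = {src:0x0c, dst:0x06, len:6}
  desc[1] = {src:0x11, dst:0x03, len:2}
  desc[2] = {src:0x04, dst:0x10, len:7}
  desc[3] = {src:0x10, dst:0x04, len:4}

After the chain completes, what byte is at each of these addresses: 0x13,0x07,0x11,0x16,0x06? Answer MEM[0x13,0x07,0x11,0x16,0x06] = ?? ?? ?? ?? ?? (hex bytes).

D0: mem[0x06..0x0b] <- [68 03 8d 25 6e 19]
D1: mem[0x03..0x04] <- [19 7f]
D2: mem[0x10..0x16] <- [7f 0c 68 03 8d 25 6e]
D3: mem[0x04..0x07] <- [7f 0c 68 03]
query mem[0x13]=0x03, mem[0x07]=0x03, mem[0x11]=0x0c, mem[0x16]=0x6e, mem[0x06]=0x68

MEM[0x13,0x07,0x11,0x16,0x06] = 03 03 0c 6e 68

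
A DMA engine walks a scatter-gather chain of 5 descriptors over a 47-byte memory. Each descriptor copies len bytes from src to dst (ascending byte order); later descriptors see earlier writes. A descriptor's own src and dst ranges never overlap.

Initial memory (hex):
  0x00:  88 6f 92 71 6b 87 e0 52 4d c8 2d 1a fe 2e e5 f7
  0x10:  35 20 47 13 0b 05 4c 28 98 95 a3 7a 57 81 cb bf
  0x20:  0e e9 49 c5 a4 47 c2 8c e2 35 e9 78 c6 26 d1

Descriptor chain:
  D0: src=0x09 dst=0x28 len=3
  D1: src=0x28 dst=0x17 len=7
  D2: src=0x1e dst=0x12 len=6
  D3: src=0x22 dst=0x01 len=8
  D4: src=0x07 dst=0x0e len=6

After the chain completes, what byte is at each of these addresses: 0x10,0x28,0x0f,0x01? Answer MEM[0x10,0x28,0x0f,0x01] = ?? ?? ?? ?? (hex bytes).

MEM[0x10,0x28,0x0f,0x01] = c8 c8 2d 49

[0] 0x09->0x28 len=3 : c8 2d 1a
[1] 0x28->0x17 len=7 : c8 2d 1a 78 c6 26 d1
[2] 0x1e->0x12 len=6 : cb bf 0e e9 49 c5
[3] 0x22->0x01 len=8 : 49 c5 a4 47 c2 8c c8 2d
[4] 0x07->0x0e len=6 : c8 2d c8 2d 1a fe
query mem[0x10]=0xc8, mem[0x28]=0xc8, mem[0x0f]=0x2d, mem[0x01]=0x49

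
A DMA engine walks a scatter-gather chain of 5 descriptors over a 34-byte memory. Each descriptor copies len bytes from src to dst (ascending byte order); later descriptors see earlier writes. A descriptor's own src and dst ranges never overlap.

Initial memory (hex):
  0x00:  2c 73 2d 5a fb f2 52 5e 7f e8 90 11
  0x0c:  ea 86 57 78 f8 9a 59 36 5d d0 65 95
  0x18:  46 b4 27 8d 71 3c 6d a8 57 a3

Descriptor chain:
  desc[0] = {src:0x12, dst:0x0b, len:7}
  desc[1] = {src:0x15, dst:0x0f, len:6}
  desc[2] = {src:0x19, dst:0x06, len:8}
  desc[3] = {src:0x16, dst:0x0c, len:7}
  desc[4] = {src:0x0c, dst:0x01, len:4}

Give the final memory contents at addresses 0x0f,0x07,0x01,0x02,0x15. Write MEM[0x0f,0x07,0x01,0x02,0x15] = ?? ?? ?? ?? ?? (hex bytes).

[0] 0x12->0x0b len=7 : 59 36 5d d0 65 95 46
[1] 0x15->0x0f len=6 : d0 65 95 46 b4 27
[2] 0x19->0x06 len=8 : b4 27 8d 71 3c 6d a8 57
[3] 0x16->0x0c len=7 : 65 95 46 b4 27 8d 71
[4] 0x0c->0x01 len=4 : 65 95 46 b4
query mem[0x0f]=0xb4, mem[0x07]=0x27, mem[0x01]=0x65, mem[0x02]=0x95, mem[0x15]=0xd0

MEM[0x0f,0x07,0x01,0x02,0x15] = b4 27 65 95 d0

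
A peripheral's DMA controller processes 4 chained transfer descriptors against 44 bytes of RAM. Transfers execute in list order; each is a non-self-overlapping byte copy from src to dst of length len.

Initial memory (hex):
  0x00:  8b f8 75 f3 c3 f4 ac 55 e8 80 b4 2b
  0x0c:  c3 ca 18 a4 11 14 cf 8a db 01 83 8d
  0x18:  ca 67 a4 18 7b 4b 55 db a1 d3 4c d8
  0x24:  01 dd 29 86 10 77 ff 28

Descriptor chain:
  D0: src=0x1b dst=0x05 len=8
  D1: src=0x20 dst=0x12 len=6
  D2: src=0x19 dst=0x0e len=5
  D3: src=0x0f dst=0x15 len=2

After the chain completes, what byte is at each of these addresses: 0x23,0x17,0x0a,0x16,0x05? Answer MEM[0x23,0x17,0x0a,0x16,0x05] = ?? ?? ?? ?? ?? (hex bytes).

MEM[0x23,0x17,0x0a,0x16,0x05] = d8 dd a1 18 18

[0] 0x1b->0x05 len=8 : 18 7b 4b 55 db a1 d3 4c
[1] 0x20->0x12 len=6 : a1 d3 4c d8 01 dd
[2] 0x19->0x0e len=5 : 67 a4 18 7b 4b
[3] 0x0f->0x15 len=2 : a4 18
query mem[0x23]=0xd8, mem[0x17]=0xdd, mem[0x0a]=0xa1, mem[0x16]=0x18, mem[0x05]=0x18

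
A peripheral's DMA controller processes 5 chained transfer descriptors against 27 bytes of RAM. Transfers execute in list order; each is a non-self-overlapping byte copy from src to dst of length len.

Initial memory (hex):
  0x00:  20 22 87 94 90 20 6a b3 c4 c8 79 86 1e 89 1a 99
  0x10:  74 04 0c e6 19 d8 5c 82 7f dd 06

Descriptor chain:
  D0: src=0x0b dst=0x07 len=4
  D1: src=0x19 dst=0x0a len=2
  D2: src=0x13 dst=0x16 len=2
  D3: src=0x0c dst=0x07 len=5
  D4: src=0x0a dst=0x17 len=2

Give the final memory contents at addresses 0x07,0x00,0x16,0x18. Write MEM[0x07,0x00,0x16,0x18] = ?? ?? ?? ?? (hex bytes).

  after D0: wrote 4B at 0x07 = 861e891a
  after D1: wrote 2B at 0x0a = dd06
  after D2: wrote 2B at 0x16 = e619
  after D3: wrote 5B at 0x07 = 1e891a9974
  after D4: wrote 2B at 0x17 = 9974
query mem[0x07]=0x1e, mem[0x00]=0x20, mem[0x16]=0xe6, mem[0x18]=0x74

MEM[0x07,0x00,0x16,0x18] = 1e 20 e6 74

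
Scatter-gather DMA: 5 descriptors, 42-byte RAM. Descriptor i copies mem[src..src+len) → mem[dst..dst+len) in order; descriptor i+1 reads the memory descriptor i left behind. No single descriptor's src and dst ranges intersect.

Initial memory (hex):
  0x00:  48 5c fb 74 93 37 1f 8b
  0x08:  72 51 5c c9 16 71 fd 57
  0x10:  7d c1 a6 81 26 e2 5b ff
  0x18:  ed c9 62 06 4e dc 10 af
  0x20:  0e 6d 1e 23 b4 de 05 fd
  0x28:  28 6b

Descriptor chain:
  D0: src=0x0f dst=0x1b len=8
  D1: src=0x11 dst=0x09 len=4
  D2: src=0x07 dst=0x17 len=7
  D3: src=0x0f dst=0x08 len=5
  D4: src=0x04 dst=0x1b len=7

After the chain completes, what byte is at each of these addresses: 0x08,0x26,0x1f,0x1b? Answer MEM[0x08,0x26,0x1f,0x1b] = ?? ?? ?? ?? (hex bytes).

MEM[0x08,0x26,0x1f,0x1b] = 57 05 57 93

  after D0: wrote 8B at 0x1b = 577dc1a68126e25b
  after D1: wrote 4B at 0x09 = c1a68126
  after D2: wrote 7B at 0x17 = 8b72c1a6812671
  after D3: wrote 5B at 0x08 = 577dc1a681
  after D4: wrote 7B at 0x1b = 93371f8b577dc1
query mem[0x08]=0x57, mem[0x26]=0x05, mem[0x1f]=0x57, mem[0x1b]=0x93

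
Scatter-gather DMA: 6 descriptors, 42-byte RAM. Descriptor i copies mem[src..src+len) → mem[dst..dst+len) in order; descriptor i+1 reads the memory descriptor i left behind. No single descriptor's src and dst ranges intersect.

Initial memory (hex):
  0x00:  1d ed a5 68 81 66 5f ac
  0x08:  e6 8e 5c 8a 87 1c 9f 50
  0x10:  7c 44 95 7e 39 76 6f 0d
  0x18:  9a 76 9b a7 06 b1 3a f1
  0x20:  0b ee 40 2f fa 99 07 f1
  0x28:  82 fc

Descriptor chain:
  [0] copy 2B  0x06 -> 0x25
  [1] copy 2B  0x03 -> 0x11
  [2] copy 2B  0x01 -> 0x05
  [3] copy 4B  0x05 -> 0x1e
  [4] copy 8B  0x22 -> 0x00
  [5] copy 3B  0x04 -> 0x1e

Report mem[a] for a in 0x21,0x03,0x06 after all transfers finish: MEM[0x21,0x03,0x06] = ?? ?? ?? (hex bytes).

[0] 0x06->0x25 len=2 : 5f ac
[1] 0x03->0x11 len=2 : 68 81
[2] 0x01->0x05 len=2 : ed a5
[3] 0x05->0x1e len=4 : ed a5 ac e6
[4] 0x22->0x00 len=8 : 40 2f fa 5f ac f1 82 fc
[5] 0x04->0x1e len=3 : ac f1 82
query mem[0x21]=0xe6, mem[0x03]=0x5f, mem[0x06]=0x82

MEM[0x21,0x03,0x06] = e6 5f 82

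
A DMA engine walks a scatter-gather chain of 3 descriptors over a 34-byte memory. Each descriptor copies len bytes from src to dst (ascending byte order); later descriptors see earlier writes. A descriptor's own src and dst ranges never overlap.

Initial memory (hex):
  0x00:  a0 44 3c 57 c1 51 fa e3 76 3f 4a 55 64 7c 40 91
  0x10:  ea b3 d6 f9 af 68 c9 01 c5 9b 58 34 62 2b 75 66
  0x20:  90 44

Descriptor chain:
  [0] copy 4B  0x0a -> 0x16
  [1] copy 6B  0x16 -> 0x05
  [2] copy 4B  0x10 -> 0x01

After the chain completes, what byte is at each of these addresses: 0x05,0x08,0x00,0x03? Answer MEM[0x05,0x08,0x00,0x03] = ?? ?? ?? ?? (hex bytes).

D0: mem[0x16..0x19] <- [4a 55 64 7c]
D1: mem[0x05..0x0a] <- [4a 55 64 7c 58 34]
D2: mem[0x01..0x04] <- [ea b3 d6 f9]
query mem[0x05]=0x4a, mem[0x08]=0x7c, mem[0x00]=0xa0, mem[0x03]=0xd6

MEM[0x05,0x08,0x00,0x03] = 4a 7c a0 d6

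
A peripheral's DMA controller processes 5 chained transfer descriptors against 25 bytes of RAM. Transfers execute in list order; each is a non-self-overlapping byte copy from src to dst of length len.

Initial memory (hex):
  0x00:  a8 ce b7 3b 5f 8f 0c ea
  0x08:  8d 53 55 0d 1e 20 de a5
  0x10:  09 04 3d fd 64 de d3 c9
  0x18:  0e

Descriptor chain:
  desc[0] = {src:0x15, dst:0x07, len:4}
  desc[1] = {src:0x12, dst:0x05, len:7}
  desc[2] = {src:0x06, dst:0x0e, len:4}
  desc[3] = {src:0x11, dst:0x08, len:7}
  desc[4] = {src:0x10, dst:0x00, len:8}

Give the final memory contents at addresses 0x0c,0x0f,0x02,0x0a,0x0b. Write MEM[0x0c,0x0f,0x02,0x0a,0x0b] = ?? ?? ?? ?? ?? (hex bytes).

  after D0: wrote 4B at 0x07 = ded3c90e
  after D1: wrote 7B at 0x05 = 3dfd64ded3c90e
  after D2: wrote 4B at 0x0e = fd64ded3
  after D3: wrote 7B at 0x08 = d33dfd64ded3c9
  after D4: wrote 8B at 0x00 = ded33dfd64ded3c9
query mem[0x0c]=0xde, mem[0x0f]=0x64, mem[0x02]=0x3d, mem[0x0a]=0xfd, mem[0x0b]=0x64

MEM[0x0c,0x0f,0x02,0x0a,0x0b] = de 64 3d fd 64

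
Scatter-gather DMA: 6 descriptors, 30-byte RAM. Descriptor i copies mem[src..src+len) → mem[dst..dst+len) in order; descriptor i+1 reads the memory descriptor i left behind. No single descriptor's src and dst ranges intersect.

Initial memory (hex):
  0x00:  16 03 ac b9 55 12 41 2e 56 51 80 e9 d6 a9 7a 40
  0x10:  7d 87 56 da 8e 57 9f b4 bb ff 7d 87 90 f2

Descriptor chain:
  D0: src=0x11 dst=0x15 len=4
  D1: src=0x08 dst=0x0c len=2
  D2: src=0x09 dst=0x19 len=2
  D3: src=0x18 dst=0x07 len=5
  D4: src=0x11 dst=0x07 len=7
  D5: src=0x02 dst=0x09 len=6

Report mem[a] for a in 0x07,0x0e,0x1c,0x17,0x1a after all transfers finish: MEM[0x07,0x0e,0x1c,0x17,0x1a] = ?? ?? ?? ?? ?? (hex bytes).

#0 dst[0x15+4] := {0x87,0x56,0xda,0x8e}
#1 dst[0x0c+2] := {0x56,0x51}
#2 dst[0x19+2] := {0x51,0x80}
#3 dst[0x07+5] := {0x8e,0x51,0x80,0x87,0x90}
#4 dst[0x07+7] := {0x87,0x56,0xda,0x8e,0x87,0x56,0xda}
#5 dst[0x09+6] := {0xac,0xb9,0x55,0x12,0x41,0x87}
query mem[0x07]=0x87, mem[0x0e]=0x87, mem[0x1c]=0x90, mem[0x17]=0xda, mem[0x1a]=0x80

MEM[0x07,0x0e,0x1c,0x17,0x1a] = 87 87 90 da 80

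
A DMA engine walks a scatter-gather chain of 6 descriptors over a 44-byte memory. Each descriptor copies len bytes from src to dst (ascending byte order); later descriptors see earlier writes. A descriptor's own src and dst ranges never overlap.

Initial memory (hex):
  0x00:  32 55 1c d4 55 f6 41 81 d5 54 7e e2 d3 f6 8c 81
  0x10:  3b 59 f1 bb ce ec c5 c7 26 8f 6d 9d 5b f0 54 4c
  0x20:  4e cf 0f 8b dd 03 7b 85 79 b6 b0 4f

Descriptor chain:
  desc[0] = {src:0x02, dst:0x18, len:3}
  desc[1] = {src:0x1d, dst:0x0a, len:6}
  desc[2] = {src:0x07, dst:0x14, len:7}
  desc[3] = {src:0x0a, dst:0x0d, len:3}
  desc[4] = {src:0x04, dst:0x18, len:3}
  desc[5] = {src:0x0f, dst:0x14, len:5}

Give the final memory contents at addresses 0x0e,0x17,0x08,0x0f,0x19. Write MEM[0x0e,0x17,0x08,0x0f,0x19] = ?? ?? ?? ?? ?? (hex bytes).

MEM[0x0e,0x17,0x08,0x0f,0x19] = 54 f1 d5 4c f6

D0: mem[0x18..0x1a] <- [1c d4 55]
D1: mem[0x0a..0x0f] <- [f0 54 4c 4e cf 0f]
D2: mem[0x14..0x1a] <- [81 d5 54 f0 54 4c 4e]
D3: mem[0x0d..0x0f] <- [f0 54 4c]
D4: mem[0x18..0x1a] <- [55 f6 41]
D5: mem[0x14..0x18] <- [4c 3b 59 f1 bb]
query mem[0x0e]=0x54, mem[0x17]=0xf1, mem[0x08]=0xd5, mem[0x0f]=0x4c, mem[0x19]=0xf6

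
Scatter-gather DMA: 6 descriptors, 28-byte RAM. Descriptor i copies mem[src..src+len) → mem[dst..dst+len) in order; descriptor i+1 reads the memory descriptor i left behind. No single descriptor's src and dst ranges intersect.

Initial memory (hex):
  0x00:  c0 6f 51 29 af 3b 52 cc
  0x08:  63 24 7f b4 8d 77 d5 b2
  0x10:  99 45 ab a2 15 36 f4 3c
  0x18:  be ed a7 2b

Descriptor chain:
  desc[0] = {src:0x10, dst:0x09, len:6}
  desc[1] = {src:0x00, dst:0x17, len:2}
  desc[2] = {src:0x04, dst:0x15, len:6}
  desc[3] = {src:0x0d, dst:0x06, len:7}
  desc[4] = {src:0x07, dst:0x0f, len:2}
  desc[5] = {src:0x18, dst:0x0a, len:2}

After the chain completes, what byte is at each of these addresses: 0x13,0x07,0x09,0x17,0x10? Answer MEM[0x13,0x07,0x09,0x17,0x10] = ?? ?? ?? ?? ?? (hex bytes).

MEM[0x13,0x07,0x09,0x17,0x10] = a2 36 99 52 b2

  after D0: wrote 6B at 0x09 = 9945aba21536
  after D1: wrote 2B at 0x17 = c06f
  after D2: wrote 6B at 0x15 = af3b52cc6399
  after D3: wrote 7B at 0x06 = 1536b29945aba2
  after D4: wrote 2B at 0x0f = 36b2
  after D5: wrote 2B at 0x0a = cc63
query mem[0x13]=0xa2, mem[0x07]=0x36, mem[0x09]=0x99, mem[0x17]=0x52, mem[0x10]=0xb2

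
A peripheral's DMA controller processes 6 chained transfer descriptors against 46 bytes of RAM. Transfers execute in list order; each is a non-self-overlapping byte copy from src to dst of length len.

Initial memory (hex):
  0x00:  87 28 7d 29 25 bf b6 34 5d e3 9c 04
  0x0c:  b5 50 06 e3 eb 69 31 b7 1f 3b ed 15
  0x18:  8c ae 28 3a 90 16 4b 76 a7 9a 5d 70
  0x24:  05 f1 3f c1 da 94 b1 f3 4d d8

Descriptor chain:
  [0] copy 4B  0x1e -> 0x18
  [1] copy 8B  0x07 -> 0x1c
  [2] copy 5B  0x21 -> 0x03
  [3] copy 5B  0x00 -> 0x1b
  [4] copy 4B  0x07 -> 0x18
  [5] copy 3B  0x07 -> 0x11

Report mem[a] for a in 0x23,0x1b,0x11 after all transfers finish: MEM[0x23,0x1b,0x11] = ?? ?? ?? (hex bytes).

MEM[0x23,0x1b,0x11] = 06 9c f1

  after D0: wrote 4B at 0x18 = 4b76a79a
  after D1: wrote 8B at 0x1c = 345de39c04b55006
  after D2: wrote 5B at 0x03 = b5500605f1
  after D3: wrote 5B at 0x1b = 87287db550
  after D4: wrote 4B at 0x18 = f15de39c
  after D5: wrote 3B at 0x11 = f15de3
query mem[0x23]=0x06, mem[0x1b]=0x9c, mem[0x11]=0xf1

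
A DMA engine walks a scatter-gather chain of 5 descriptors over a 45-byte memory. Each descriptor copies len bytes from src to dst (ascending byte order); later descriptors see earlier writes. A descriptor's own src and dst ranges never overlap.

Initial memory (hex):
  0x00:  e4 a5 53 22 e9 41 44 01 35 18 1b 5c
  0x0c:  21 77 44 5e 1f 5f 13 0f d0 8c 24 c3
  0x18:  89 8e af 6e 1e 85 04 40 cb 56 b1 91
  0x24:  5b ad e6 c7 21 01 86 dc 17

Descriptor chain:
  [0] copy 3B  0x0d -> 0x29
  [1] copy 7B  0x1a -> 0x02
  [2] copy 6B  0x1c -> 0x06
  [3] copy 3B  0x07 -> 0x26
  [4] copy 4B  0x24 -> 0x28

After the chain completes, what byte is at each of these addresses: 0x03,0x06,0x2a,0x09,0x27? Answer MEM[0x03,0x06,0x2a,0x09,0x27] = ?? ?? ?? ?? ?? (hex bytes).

MEM[0x03,0x06,0x2a,0x09,0x27] = 6e 1e 85 40 04

  after D0: wrote 3B at 0x29 = 77445e
  after D1: wrote 7B at 0x02 = af6e1e850440cb
  after D2: wrote 6B at 0x06 = 1e850440cb56
  after D3: wrote 3B at 0x26 = 850440
  after D4: wrote 4B at 0x28 = 5bad8504
query mem[0x03]=0x6e, mem[0x06]=0x1e, mem[0x2a]=0x85, mem[0x09]=0x40, mem[0x27]=0x04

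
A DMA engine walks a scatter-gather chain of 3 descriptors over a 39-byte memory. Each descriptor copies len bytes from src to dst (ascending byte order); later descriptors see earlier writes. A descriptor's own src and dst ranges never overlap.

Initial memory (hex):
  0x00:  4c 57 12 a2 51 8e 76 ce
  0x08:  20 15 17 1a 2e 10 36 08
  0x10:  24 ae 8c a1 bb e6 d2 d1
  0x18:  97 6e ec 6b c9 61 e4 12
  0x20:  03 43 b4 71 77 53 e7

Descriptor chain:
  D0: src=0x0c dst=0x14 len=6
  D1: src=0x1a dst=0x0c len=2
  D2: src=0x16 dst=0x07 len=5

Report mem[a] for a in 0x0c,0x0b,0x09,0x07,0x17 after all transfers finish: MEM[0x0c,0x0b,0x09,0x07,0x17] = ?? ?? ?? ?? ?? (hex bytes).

  after D0: wrote 6B at 0x14 = 2e10360824ae
  after D1: wrote 2B at 0x0c = ec6b
  after D2: wrote 5B at 0x07 = 360824aeec
query mem[0x0c]=0xec, mem[0x0b]=0xec, mem[0x09]=0x24, mem[0x07]=0x36, mem[0x17]=0x08

MEM[0x0c,0x0b,0x09,0x07,0x17] = ec ec 24 36 08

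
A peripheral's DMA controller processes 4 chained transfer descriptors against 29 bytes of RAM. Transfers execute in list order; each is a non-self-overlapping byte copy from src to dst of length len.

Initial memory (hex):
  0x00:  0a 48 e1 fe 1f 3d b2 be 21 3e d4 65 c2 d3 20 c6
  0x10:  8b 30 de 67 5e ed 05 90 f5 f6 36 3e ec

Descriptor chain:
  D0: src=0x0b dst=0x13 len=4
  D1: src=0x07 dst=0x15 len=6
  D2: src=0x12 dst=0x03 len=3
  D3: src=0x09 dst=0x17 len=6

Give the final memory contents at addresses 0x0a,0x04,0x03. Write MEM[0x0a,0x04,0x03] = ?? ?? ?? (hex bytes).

MEM[0x0a,0x04,0x03] = d4 65 de

#0 dst[0x13+4] := {0x65,0xc2,0xd3,0x20}
#1 dst[0x15+6] := {0xbe,0x21,0x3e,0xd4,0x65,0xc2}
#2 dst[0x03+3] := {0xde,0x65,0xc2}
#3 dst[0x17+6] := {0x3e,0xd4,0x65,0xc2,0xd3,0x20}
query mem[0x0a]=0xd4, mem[0x04]=0x65, mem[0x03]=0xde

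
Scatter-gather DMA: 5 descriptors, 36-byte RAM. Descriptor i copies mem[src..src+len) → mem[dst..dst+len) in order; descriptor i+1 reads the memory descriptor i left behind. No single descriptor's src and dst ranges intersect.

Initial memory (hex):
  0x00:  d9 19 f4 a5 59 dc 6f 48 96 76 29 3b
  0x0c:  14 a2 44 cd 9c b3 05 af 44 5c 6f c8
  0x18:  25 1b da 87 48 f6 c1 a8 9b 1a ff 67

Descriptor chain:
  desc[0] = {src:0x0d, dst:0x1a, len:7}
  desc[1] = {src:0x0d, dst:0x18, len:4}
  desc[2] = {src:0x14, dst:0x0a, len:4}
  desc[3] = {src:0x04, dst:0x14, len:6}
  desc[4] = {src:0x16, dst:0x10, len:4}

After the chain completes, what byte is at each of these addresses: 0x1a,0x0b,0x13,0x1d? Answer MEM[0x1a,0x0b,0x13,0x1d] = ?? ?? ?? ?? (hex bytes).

MEM[0x1a,0x0b,0x13,0x1d] = cd 5c 76 9c

#0 dst[0x1a+7] := {0xa2,0x44,0xcd,0x9c,0xb3,0x05,0xaf}
#1 dst[0x18+4] := {0xa2,0x44,0xcd,0x9c}
#2 dst[0x0a+4] := {0x44,0x5c,0x6f,0xc8}
#3 dst[0x14+6] := {0x59,0xdc,0x6f,0x48,0x96,0x76}
#4 dst[0x10+4] := {0x6f,0x48,0x96,0x76}
query mem[0x1a]=0xcd, mem[0x0b]=0x5c, mem[0x13]=0x76, mem[0x1d]=0x9c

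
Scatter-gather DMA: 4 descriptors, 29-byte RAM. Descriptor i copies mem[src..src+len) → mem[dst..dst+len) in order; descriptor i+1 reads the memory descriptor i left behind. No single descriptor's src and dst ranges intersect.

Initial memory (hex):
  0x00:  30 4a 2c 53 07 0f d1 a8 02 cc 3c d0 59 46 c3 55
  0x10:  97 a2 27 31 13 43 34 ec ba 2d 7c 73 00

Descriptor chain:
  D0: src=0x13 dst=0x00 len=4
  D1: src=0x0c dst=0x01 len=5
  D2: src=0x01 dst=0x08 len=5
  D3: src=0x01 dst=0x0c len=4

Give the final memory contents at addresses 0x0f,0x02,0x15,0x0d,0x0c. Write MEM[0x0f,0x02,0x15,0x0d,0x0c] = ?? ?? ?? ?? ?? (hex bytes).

MEM[0x0f,0x02,0x15,0x0d,0x0c] = 55 46 43 46 59

#0 dst[0x00+4] := {0x31,0x13,0x43,0x34}
#1 dst[0x01+5] := {0x59,0x46,0xc3,0x55,0x97}
#2 dst[0x08+5] := {0x59,0x46,0xc3,0x55,0x97}
#3 dst[0x0c+4] := {0x59,0x46,0xc3,0x55}
query mem[0x0f]=0x55, mem[0x02]=0x46, mem[0x15]=0x43, mem[0x0d]=0x46, mem[0x0c]=0x59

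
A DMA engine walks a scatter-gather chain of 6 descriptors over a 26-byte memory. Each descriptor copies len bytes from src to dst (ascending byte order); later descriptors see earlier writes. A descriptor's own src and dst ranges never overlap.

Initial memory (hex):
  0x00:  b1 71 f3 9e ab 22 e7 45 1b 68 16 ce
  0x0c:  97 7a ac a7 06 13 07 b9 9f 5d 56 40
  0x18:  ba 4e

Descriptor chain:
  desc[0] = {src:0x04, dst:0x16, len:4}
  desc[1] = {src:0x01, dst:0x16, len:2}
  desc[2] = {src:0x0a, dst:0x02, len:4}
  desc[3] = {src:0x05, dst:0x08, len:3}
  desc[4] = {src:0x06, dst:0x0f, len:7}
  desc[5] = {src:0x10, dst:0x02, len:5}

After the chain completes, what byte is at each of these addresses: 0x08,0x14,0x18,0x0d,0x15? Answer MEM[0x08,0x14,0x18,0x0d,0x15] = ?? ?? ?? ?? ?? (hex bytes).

#0 dst[0x16+4] := {0xab,0x22,0xe7,0x45}
#1 dst[0x16+2] := {0x71,0xf3}
#2 dst[0x02+4] := {0x16,0xce,0x97,0x7a}
#3 dst[0x08+3] := {0x7a,0xe7,0x45}
#4 dst[0x0f+7] := {0xe7,0x45,0x7a,0xe7,0x45,0xce,0x97}
#5 dst[0x02+5] := {0x45,0x7a,0xe7,0x45,0xce}
query mem[0x08]=0x7a, mem[0x14]=0xce, mem[0x18]=0xe7, mem[0x0d]=0x7a, mem[0x15]=0x97

MEM[0x08,0x14,0x18,0x0d,0x15] = 7a ce e7 7a 97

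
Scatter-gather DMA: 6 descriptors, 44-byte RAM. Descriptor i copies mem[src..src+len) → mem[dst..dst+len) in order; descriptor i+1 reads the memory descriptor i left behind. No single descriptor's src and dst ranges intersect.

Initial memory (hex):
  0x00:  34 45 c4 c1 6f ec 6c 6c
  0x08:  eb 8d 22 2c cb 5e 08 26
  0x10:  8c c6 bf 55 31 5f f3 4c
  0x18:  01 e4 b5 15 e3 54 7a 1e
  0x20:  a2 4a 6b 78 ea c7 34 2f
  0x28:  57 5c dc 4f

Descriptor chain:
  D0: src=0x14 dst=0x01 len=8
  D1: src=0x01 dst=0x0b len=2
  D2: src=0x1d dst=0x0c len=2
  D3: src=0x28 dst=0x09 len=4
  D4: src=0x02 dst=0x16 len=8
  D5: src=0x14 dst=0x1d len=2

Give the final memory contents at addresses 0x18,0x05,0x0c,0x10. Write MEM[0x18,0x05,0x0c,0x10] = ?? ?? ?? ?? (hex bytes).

MEM[0x18,0x05,0x0c,0x10] = 4c 01 4f 8c

[0] 0x14->0x01 len=8 : 31 5f f3 4c 01 e4 b5 15
[1] 0x01->0x0b len=2 : 31 5f
[2] 0x1d->0x0c len=2 : 54 7a
[3] 0x28->0x09 len=4 : 57 5c dc 4f
[4] 0x02->0x16 len=8 : 5f f3 4c 01 e4 b5 15 57
[5] 0x14->0x1d len=2 : 31 5f
query mem[0x18]=0x4c, mem[0x05]=0x01, mem[0x0c]=0x4f, mem[0x10]=0x8c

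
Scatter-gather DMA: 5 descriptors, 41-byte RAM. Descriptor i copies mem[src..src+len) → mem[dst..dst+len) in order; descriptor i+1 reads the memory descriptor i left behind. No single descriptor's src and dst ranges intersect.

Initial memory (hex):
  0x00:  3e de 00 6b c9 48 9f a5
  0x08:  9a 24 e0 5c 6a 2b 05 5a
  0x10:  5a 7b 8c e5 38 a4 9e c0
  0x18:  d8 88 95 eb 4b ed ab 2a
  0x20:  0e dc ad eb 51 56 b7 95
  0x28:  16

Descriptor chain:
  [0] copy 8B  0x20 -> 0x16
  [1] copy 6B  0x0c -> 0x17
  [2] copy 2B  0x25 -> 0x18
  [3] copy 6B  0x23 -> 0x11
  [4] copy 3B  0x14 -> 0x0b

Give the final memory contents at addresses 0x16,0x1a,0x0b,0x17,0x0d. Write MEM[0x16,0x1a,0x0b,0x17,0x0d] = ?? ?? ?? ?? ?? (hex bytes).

MEM[0x16,0x1a,0x0b,0x17,0x0d] = 16 5a b7 6a 16

[0] 0x20->0x16 len=8 : 0e dc ad eb 51 56 b7 95
[1] 0x0c->0x17 len=6 : 6a 2b 05 5a 5a 7b
[2] 0x25->0x18 len=2 : 56 b7
[3] 0x23->0x11 len=6 : eb 51 56 b7 95 16
[4] 0x14->0x0b len=3 : b7 95 16
query mem[0x16]=0x16, mem[0x1a]=0x5a, mem[0x0b]=0xb7, mem[0x17]=0x6a, mem[0x0d]=0x16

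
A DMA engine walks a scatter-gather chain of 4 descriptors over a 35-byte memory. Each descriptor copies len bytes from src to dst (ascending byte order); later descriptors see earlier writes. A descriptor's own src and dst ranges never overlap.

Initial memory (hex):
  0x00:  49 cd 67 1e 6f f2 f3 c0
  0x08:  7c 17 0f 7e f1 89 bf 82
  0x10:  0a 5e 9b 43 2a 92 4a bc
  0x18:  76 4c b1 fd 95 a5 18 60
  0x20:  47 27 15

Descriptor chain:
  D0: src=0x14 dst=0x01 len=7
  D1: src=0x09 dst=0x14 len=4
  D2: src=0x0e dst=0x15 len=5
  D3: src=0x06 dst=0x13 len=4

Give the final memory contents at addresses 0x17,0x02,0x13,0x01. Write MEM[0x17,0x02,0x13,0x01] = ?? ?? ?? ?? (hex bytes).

MEM[0x17,0x02,0x13,0x01] = 0a 92 4c 2a

D0: mem[0x01..0x07] <- [2a 92 4a bc 76 4c b1]
D1: mem[0x14..0x17] <- [17 0f 7e f1]
D2: mem[0x15..0x19] <- [bf 82 0a 5e 9b]
D3: mem[0x13..0x16] <- [4c b1 7c 17]
query mem[0x17]=0x0a, mem[0x02]=0x92, mem[0x13]=0x4c, mem[0x01]=0x2a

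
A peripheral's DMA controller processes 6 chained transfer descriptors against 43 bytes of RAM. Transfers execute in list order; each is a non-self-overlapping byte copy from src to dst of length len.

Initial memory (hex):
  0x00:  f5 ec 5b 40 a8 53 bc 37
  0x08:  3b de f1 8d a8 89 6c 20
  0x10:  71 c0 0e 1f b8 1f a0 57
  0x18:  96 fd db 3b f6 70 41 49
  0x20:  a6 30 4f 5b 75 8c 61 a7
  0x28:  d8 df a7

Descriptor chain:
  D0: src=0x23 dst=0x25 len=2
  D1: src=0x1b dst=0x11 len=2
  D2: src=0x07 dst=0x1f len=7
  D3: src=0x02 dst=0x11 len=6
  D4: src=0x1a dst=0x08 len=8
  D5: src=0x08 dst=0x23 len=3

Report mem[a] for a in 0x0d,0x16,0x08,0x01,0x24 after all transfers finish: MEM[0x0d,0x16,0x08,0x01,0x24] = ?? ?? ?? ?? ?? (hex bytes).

#0 dst[0x25+2] := {0x5b,0x75}
#1 dst[0x11+2] := {0x3b,0xf6}
#2 dst[0x1f+7] := {0x37,0x3b,0xde,0xf1,0x8d,0xa8,0x89}
#3 dst[0x11+6] := {0x5b,0x40,0xa8,0x53,0xbc,0x37}
#4 dst[0x08+8] := {0xdb,0x3b,0xf6,0x70,0x41,0x37,0x3b,0xde}
#5 dst[0x23+3] := {0xdb,0x3b,0xf6}
query mem[0x0d]=0x37, mem[0x16]=0x37, mem[0x08]=0xdb, mem[0x01]=0xec, mem[0x24]=0x3b

MEM[0x0d,0x16,0x08,0x01,0x24] = 37 37 db ec 3b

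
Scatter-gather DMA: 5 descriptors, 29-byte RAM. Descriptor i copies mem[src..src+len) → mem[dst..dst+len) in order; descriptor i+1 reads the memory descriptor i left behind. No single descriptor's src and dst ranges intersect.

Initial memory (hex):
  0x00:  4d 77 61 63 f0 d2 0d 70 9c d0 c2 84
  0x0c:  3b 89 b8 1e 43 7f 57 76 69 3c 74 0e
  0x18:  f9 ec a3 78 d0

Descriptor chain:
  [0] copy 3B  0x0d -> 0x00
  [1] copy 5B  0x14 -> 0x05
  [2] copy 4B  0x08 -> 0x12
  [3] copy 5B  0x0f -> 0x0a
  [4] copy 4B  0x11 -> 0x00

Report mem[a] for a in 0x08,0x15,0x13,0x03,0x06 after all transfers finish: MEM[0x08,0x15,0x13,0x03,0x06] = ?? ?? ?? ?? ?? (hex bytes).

MEM[0x08,0x15,0x13,0x03,0x06] = 0e 84 f9 c2 3c

  after D0: wrote 3B at 0x00 = 89b81e
  after D1: wrote 5B at 0x05 = 693c740ef9
  after D2: wrote 4B at 0x12 = 0ef9c284
  after D3: wrote 5B at 0x0a = 1e437f0ef9
  after D4: wrote 4B at 0x00 = 7f0ef9c2
query mem[0x08]=0x0e, mem[0x15]=0x84, mem[0x13]=0xf9, mem[0x03]=0xc2, mem[0x06]=0x3c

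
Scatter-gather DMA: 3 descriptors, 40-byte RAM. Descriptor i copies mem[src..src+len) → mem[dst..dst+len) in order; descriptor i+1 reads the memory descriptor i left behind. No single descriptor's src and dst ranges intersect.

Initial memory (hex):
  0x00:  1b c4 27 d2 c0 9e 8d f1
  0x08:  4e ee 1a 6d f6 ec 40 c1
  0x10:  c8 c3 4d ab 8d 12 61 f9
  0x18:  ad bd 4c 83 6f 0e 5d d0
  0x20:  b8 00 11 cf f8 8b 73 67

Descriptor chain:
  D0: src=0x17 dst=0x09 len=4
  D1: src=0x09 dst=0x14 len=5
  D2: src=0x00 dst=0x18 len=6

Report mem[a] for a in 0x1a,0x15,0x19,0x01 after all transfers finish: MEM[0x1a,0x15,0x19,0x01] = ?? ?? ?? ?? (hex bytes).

MEM[0x1a,0x15,0x19,0x01] = 27 ad c4 c4

#0 dst[0x09+4] := {0xf9,0xad,0xbd,0x4c}
#1 dst[0x14+5] := {0xf9,0xad,0xbd,0x4c,0xec}
#2 dst[0x18+6] := {0x1b,0xc4,0x27,0xd2,0xc0,0x9e}
query mem[0x1a]=0x27, mem[0x15]=0xad, mem[0x19]=0xc4, mem[0x01]=0xc4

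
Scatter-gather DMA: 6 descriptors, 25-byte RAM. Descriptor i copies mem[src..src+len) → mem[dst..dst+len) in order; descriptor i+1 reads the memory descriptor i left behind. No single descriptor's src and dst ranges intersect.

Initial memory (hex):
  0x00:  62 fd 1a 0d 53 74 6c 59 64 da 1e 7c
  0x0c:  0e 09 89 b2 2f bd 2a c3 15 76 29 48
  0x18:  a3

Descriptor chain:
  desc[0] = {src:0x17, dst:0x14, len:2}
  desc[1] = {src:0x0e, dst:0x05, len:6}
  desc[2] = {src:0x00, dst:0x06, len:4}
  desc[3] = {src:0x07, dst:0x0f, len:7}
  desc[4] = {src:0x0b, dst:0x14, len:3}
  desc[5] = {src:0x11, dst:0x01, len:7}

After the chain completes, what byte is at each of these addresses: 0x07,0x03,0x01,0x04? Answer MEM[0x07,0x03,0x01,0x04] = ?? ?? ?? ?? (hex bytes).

MEM[0x07,0x03,0x01,0x04] = 48 7c 0d 7c

  after D0: wrote 2B at 0x14 = 48a3
  after D1: wrote 6B at 0x05 = 89b22fbd2ac3
  after D2: wrote 4B at 0x06 = 62fd1a0d
  after D3: wrote 7B at 0x0f = fd1a0dc37c0e09
  after D4: wrote 3B at 0x14 = 7c0e09
  after D5: wrote 7B at 0x01 = 0dc37c7c0e0948
query mem[0x07]=0x48, mem[0x03]=0x7c, mem[0x01]=0x0d, mem[0x04]=0x7c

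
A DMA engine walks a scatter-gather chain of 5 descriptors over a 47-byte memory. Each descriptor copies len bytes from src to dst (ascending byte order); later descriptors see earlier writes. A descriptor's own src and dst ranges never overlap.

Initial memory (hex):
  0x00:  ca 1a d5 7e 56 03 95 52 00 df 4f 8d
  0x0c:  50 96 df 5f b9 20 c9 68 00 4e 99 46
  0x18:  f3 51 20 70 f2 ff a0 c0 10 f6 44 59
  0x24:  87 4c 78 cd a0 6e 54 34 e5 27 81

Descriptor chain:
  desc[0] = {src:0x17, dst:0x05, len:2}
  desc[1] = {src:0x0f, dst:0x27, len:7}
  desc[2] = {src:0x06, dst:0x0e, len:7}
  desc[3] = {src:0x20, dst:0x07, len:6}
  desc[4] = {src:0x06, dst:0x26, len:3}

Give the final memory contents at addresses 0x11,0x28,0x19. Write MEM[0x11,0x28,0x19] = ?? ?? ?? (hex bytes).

MEM[0x11,0x28,0x19] = df f6 51

[0] 0x17->0x05 len=2 : 46 f3
[1] 0x0f->0x27 len=7 : 5f b9 20 c9 68 00 4e
[2] 0x06->0x0e len=7 : f3 52 00 df 4f 8d 50
[3] 0x20->0x07 len=6 : 10 f6 44 59 87 4c
[4] 0x06->0x26 len=3 : f3 10 f6
query mem[0x11]=0xdf, mem[0x28]=0xf6, mem[0x19]=0x51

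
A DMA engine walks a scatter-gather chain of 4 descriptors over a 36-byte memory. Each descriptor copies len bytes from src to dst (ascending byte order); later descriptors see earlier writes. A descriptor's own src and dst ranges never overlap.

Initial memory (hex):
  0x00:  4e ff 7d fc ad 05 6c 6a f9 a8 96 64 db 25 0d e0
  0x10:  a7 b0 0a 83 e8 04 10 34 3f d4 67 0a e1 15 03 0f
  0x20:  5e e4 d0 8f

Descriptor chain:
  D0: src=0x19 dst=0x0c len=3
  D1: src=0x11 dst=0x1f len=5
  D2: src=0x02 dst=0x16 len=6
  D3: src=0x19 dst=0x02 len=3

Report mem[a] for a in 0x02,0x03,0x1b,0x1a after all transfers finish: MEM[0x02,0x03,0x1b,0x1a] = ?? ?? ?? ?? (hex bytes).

D0: mem[0x0c..0x0e] <- [d4 67 0a]
D1: mem[0x1f..0x23] <- [b0 0a 83 e8 04]
D2: mem[0x16..0x1b] <- [7d fc ad 05 6c 6a]
D3: mem[0x02..0x04] <- [05 6c 6a]
query mem[0x02]=0x05, mem[0x03]=0x6c, mem[0x1b]=0x6a, mem[0x1a]=0x6c

MEM[0x02,0x03,0x1b,0x1a] = 05 6c 6a 6c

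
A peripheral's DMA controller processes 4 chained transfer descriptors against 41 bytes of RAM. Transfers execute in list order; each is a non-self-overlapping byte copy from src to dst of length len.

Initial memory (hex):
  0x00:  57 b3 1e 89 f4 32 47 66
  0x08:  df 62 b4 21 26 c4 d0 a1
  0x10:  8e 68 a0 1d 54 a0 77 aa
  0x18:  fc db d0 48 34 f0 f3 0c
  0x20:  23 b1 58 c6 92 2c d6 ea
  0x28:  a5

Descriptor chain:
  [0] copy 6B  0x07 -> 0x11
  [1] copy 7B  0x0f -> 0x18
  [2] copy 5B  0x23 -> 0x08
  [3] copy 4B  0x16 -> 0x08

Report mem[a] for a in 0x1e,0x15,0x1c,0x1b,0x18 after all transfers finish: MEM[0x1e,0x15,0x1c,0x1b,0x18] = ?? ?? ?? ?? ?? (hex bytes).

D0: mem[0x11..0x16] <- [66 df 62 b4 21 26]
D1: mem[0x18..0x1e] <- [a1 8e 66 df 62 b4 21]
D2: mem[0x08..0x0c] <- [c6 92 2c d6 ea]
D3: mem[0x08..0x0b] <- [26 aa a1 8e]
query mem[0x1e]=0x21, mem[0x15]=0x21, mem[0x1c]=0x62, mem[0x1b]=0xdf, mem[0x18]=0xa1

MEM[0x1e,0x15,0x1c,0x1b,0x18] = 21 21 62 df a1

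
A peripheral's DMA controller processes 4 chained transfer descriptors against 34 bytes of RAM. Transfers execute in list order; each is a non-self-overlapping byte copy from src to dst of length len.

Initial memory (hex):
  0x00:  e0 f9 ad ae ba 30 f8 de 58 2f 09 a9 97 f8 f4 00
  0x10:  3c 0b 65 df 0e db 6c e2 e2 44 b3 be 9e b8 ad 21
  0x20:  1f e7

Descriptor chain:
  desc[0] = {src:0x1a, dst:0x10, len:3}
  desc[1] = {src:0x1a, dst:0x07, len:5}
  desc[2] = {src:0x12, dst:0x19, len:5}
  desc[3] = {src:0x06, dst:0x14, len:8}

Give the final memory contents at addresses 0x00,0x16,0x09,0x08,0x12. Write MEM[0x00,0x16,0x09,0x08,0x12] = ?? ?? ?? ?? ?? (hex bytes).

[0] 0x1a->0x10 len=3 : b3 be 9e
[1] 0x1a->0x07 len=5 : b3 be 9e b8 ad
[2] 0x12->0x19 len=5 : 9e df 0e db 6c
[3] 0x06->0x14 len=8 : f8 b3 be 9e b8 ad 97 f8
query mem[0x00]=0xe0, mem[0x16]=0xbe, mem[0x09]=0x9e, mem[0x08]=0xbe, mem[0x12]=0x9e

MEM[0x00,0x16,0x09,0x08,0x12] = e0 be 9e be 9e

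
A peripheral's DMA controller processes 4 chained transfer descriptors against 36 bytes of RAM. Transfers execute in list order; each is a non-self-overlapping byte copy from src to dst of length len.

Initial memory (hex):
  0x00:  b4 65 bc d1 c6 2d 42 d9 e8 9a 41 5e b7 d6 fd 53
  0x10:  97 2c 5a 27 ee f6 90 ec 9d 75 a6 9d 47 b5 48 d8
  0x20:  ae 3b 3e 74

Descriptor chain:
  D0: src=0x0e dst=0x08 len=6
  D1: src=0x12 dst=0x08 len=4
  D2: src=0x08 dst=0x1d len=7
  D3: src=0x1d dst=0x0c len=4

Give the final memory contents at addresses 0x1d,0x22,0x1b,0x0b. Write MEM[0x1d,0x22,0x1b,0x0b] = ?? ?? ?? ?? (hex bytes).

MEM[0x1d,0x22,0x1b,0x0b] = 5a 27 9d f6

[0] 0x0e->0x08 len=6 : fd 53 97 2c 5a 27
[1] 0x12->0x08 len=4 : 5a 27 ee f6
[2] 0x08->0x1d len=7 : 5a 27 ee f6 5a 27 fd
[3] 0x1d->0x0c len=4 : 5a 27 ee f6
query mem[0x1d]=0x5a, mem[0x22]=0x27, mem[0x1b]=0x9d, mem[0x0b]=0xf6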